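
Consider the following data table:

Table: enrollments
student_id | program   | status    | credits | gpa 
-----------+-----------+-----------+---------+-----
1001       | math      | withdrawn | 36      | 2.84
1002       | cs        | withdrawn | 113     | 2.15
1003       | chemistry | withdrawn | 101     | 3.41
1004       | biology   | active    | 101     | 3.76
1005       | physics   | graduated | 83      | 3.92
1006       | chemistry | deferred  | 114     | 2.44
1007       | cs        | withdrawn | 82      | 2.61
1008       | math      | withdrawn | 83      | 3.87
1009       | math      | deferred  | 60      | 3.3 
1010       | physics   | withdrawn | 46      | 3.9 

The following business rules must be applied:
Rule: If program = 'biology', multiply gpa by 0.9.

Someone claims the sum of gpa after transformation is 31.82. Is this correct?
Yes, the result is correct.

Step 1: Calculate the correct sum after transformation
Step 2: Apply multiplier 0.9 to records where program = 'biology'
Step 3: Correct result = 31.82
Step 4: Claimed result = 31.82
Step 5: 31.82 = 31.82 ✓
Conclusion: The claimed result is correct.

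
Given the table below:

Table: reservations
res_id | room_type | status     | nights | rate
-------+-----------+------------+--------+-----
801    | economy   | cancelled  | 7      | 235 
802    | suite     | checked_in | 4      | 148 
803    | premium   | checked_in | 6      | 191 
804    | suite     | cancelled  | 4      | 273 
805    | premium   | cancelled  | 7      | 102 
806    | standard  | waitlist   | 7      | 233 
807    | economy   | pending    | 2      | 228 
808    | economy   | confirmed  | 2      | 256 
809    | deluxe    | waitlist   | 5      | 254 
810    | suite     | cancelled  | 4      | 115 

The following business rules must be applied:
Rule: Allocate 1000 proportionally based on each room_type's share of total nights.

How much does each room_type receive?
deluxe: 104.17, economy: 229.17, premium: 270.83, standard: 145.83, suite: 250.0

Step 1: Calculate total nights = 48
Step 2: Calculate each room_type's proportion:
  deluxe: 5/48 = 10.42% → 104.17
  economy: 11/48 = 22.92% → 229.17
  premium: 13/48 = 27.08% → 270.83
  standard: 7/48 = 14.58% → 145.83
  suite: 12/48 = 25.00% → 250.0
Step 3: Verify: sum of allocations ≈ 1000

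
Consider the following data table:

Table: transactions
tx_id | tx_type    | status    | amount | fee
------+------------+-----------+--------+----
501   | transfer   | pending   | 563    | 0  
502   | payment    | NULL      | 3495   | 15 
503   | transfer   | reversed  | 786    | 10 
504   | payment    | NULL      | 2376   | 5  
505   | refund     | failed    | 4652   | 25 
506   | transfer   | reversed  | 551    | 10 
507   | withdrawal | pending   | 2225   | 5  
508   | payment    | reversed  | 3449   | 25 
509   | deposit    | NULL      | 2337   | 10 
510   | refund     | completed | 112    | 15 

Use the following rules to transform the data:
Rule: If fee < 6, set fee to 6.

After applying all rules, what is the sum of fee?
128

Step 1: 3 records have fee < 6
Step 2: These records originally summed to 10
Step 3: After setting to minimum: 3 × 6 = 18
Step 4: Unaffected records sum: 110
Step 5: Final sum = 18 + 110 = 128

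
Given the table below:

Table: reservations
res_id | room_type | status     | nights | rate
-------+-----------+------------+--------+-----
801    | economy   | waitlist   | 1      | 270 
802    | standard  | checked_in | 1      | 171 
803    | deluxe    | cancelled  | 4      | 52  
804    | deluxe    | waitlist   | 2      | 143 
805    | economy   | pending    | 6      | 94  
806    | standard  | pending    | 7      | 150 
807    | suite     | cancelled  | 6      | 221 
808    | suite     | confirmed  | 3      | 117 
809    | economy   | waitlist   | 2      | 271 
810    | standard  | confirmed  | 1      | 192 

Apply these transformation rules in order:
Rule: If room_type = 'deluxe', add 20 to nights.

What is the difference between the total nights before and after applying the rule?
40

Step 1: Original sum of nights = 33
Step 2: 2 records have room_type = 'deluxe'
Step 3: Each affected record changes by 20
Step 4: Total change = 2 × 20 = 40
Step 5: New sum = 33 + 40 = 73
Step 6: Difference = |73 - 33| = 40
        (Sum increased by 40)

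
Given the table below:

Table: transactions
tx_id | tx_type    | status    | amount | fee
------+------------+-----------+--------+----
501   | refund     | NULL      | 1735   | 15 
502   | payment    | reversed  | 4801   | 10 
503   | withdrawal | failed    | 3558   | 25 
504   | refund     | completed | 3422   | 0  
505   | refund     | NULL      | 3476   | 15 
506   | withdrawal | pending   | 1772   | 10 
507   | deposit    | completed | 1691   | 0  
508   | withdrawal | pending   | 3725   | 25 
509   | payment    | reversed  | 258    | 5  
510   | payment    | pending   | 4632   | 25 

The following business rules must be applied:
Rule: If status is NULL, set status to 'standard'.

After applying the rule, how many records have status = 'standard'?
2

Step 1: Count records where status IS NULL
Step 2: Found 2 records with NULL status
Step 3: These records will have status set to 'standard'
Step 4: Records already having status = 'standard': 0
Step 5: Answer: 2 + 0 = 2 records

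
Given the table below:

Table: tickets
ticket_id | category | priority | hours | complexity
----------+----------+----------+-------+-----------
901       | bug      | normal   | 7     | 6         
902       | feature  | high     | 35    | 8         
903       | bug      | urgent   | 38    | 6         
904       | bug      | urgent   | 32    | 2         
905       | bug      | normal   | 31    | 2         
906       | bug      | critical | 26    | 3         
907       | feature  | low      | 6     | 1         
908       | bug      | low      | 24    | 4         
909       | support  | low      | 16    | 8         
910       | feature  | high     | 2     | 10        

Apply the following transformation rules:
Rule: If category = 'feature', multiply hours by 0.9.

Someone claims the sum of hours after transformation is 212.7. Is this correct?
Yes, the result is correct.

Step 1: Calculate the correct sum after transformation
Step 2: Apply multiplier 0.9 to records where category = 'feature'
Step 3: Correct result = 212.7
Step 4: Claimed result = 212.7
Step 5: 212.7 = 212.7 ✓
Conclusion: The claimed result is correct.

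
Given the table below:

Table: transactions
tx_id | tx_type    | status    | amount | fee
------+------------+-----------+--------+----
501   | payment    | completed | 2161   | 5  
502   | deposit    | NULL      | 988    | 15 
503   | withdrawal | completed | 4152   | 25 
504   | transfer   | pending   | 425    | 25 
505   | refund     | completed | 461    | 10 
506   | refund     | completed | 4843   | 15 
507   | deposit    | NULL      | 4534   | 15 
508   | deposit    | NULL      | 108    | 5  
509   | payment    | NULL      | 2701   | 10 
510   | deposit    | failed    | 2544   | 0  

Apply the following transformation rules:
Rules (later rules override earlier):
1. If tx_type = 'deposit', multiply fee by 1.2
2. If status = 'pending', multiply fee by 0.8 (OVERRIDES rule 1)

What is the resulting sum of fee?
127.0

Step 1: Rule 2 takes priority for records with status = 'pending'
  - 1 records: 25 × 0.8 = 20.0
Step 2: Rule 1 applies to remaining records with tx_type = 'deposit'
  - 4 records: 35 × 1.2 = 42.0
Step 3: Other records unchanged: 65
Step 4: Final sum = 20.0 + 42.0 + 65 = 127.0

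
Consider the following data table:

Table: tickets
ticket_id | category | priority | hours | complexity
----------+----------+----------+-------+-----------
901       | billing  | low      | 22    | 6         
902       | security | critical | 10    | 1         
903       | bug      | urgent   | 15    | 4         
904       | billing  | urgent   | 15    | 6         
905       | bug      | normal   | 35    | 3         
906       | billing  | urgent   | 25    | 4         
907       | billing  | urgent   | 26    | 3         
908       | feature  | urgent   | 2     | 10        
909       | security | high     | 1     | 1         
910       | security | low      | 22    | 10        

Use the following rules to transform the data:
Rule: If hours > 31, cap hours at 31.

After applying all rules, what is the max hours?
31

Step 1: Original maximum hours = 35
Step 2: Apply cap at 31
Step 3: 1 records had hours > 31 and were capped
Step 4: Maximum after transformation = 31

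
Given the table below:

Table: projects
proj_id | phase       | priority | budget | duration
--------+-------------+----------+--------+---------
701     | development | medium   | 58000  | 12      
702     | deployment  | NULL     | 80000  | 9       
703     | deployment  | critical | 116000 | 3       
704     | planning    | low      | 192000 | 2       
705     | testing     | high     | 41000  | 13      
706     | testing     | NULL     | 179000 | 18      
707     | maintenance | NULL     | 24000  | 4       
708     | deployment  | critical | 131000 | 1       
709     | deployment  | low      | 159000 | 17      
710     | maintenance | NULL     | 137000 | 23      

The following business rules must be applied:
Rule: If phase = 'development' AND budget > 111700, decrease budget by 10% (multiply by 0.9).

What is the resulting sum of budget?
1117000

Step 1: Find records where phase = 'development' AND budget > 111700
Step 2: 0 records match, summing to 0
Step 3: After multiplier: 0 × 0.9 = 0.0
Step 4: Unaffected records sum: 1117000
Step 5: Final sum = 0.0 + 1117000 = 1117000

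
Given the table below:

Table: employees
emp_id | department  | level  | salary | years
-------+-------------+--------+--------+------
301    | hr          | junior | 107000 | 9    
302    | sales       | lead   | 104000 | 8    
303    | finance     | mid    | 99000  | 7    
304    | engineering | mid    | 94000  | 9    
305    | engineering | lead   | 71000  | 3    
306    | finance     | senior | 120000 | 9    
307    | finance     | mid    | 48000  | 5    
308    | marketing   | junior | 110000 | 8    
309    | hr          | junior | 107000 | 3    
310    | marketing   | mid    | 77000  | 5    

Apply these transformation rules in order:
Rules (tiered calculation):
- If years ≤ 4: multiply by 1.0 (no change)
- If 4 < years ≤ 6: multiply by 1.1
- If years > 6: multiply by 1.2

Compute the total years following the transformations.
77.0

Step 1: Tier 1 (years ≤ 4): 2 records, sum = 6 × 1.0 = 6.0
Step 2: Tier 2 (4 < years ≤ 6): 2 records, sum = 10 × 1.1 = 11.0
Step 3: Tier 3 (years > 6): 6 records, sum = 50 × 1.2 = 60.0
Step 4: Final sum = 6.0 + 11.0 + 60.0 = 77.0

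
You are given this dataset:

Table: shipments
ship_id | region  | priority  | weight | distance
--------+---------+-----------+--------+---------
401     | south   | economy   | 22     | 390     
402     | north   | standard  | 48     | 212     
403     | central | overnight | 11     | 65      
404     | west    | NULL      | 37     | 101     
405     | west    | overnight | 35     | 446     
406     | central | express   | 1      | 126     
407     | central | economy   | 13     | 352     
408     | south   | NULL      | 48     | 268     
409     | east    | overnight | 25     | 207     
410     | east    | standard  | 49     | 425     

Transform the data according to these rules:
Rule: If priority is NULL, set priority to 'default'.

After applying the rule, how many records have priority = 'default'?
2

Step 1: Count records where priority IS NULL
Step 2: Found 2 records with NULL priority
Step 3: These records will have priority set to 'default'
Step 4: Records already having priority = 'default': 0
Step 5: Answer: 2 + 0 = 2 records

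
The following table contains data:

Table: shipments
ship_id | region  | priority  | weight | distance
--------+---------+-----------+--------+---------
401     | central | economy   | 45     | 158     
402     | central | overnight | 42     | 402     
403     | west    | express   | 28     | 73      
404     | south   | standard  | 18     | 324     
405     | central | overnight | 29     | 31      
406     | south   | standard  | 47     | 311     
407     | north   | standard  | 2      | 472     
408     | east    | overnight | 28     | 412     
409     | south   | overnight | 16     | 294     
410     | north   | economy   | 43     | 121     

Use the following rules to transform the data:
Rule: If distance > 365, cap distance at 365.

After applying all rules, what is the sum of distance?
2407

Step 1: 3 records have distance > 365
Step 2: These records originally summed to 1286
Step 3: After capping: 3 × 365 = 1095
Step 4: Unaffected records sum: 1312
Step 5: Final sum = 1095 + 1312 = 2407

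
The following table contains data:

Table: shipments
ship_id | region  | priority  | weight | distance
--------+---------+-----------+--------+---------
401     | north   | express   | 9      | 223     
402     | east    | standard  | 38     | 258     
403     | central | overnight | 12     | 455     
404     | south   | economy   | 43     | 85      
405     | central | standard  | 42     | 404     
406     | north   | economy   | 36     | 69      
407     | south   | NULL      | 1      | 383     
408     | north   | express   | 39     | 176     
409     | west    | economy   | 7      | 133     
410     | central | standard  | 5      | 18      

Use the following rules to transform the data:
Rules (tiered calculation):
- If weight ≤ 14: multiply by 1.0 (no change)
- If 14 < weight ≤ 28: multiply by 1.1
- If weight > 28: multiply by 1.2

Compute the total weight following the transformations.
271.6

Step 1: Tier 1 (weight ≤ 14): 5 records, sum = 34 × 1.0 = 34.0
Step 2: Tier 2 (14 < weight ≤ 28): 0 records, sum = 0 × 1.1 = 0.0
Step 3: Tier 3 (weight > 28): 5 records, sum = 198 × 1.2 = 237.6
Step 4: Final sum = 34.0 + 0.0 + 237.6 = 271.6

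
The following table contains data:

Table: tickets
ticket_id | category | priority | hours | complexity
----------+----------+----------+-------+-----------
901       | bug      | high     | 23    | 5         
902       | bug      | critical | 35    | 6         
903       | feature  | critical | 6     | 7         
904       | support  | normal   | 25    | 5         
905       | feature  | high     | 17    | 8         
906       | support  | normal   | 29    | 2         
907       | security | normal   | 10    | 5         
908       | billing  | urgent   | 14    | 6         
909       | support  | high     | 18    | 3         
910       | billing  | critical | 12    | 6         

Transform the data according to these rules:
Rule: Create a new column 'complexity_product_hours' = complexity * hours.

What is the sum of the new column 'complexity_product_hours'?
946

Step 1: For each record, compute complexity * hours
Example calculations:
  5 * 23 = 115
  6 * 35 = 210
  7 * 6 = 42
  ...
Step 2: Sum all derived values
Step 3: Total = 946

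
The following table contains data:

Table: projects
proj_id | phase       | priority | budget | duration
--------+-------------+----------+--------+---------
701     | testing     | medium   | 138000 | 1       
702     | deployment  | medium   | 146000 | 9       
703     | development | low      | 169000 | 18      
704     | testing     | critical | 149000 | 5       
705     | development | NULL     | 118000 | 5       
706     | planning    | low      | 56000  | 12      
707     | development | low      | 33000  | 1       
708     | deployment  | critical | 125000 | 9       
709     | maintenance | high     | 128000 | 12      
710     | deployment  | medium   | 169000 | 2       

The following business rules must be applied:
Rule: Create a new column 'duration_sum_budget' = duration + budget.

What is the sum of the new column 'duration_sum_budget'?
1231074

Step 1: For each record, compute duration + budget
Example calculations:
  1 + 138000 = 138001
  9 + 146000 = 146009
  18 + 169000 = 169018
  ...
Step 2: Sum all derived values
Step 3: Total = 1231074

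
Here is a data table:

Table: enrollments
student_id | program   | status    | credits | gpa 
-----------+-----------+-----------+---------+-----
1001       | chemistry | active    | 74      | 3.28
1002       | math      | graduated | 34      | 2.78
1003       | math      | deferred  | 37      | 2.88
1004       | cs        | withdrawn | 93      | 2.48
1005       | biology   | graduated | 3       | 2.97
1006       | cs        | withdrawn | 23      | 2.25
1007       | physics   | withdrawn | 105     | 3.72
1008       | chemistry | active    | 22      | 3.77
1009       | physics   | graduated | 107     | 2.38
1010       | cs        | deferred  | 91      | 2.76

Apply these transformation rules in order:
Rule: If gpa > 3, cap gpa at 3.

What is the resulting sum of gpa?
27.5

Step 1: 3 records have gpa > 3
Step 2: These records originally summed to 10.77
Step 3: After capping: 3 × 3 = 9
Step 4: Unaffected records sum: 18.5
Step 5: Final sum = 9 + 18.5 = 27.5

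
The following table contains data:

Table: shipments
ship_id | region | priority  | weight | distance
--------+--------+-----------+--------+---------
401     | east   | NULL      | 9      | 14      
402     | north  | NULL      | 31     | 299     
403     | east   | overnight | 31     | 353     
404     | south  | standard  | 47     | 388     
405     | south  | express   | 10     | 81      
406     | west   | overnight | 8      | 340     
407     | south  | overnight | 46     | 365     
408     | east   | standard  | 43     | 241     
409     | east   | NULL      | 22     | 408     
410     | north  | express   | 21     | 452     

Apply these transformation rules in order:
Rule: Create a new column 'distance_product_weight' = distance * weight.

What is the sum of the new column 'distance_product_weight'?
87725

Step 1: For each record, compute distance * weight
Example calculations:
  14 * 9 = 126
  299 * 31 = 9269
  353 * 31 = 10943
  ...
Step 2: Sum all derived values
Step 3: Total = 87725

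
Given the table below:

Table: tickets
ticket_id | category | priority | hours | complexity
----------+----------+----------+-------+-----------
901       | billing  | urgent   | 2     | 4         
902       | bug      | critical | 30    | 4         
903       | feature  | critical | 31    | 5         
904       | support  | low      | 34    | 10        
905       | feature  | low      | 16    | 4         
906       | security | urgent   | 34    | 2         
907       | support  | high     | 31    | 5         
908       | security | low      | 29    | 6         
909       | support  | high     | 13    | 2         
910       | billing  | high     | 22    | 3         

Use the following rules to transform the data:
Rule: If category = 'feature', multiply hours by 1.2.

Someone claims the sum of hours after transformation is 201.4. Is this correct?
No, the correct result is 251.4.

Step 1: Calculate the correct sum after transformation
Step 2: Apply multiplier 1.2 to records where category = 'feature'
Step 3: Correct result = 251.4
Step 4: Claimed result = 201.4
Step 5: 251.4 ≠ 201.4
Conclusion: The claimed result is incorrect. The correct answer is 251.4.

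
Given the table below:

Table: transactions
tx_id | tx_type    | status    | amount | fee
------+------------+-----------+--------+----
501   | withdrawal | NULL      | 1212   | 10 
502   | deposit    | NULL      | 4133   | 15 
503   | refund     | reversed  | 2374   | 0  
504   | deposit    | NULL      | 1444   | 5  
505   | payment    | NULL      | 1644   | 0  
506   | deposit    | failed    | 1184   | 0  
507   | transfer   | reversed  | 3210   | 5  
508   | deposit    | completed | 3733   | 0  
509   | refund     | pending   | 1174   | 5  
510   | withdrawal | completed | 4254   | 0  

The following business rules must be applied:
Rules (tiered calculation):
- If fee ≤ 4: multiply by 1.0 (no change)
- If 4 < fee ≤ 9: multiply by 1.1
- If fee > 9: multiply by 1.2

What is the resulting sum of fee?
46.5

Step 1: Tier 1 (fee ≤ 4): 5 records, sum = 0 × 1.0 = 0.0
Step 2: Tier 2 (4 < fee ≤ 9): 3 records, sum = 15 × 1.1 = 16.5
Step 3: Tier 3 (fee > 9): 2 records, sum = 25 × 1.2 = 30.0
Step 4: Final sum = 0.0 + 16.5 + 30.0 = 46.5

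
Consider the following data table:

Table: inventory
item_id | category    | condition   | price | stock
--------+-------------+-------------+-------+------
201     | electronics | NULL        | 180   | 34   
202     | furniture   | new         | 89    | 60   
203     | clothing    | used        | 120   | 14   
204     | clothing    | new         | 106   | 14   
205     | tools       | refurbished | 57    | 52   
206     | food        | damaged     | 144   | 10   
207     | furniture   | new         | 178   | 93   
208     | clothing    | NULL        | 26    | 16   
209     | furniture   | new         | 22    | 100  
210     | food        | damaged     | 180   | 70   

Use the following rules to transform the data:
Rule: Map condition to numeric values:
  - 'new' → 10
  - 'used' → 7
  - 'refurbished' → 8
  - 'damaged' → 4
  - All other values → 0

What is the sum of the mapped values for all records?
63

Step 1: Apply mapping to each record
Step 2: Count by status:
  'new': 4 records × 10 = 40
  'used': 1 records × 7 = 7
  'refurbished': 1 records × 8 = 8
  'damaged': 2 records × 4 = 8
Step 3: Sum all mapped values = 63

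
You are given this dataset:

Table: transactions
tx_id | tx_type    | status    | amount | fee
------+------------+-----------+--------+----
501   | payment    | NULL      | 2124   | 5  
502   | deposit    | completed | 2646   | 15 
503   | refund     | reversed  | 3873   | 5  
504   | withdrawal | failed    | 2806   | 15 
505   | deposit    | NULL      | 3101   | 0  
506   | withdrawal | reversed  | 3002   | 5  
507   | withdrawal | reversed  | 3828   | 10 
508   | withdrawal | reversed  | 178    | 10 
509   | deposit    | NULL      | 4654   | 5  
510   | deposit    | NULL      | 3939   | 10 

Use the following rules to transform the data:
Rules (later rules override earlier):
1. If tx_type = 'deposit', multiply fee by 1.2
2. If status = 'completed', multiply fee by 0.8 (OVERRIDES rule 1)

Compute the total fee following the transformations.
80.0

Step 1: Rule 2 takes priority for records with status = 'completed'
  - 1 records: 15 × 0.8 = 12.0
Step 2: Rule 1 applies to remaining records with tx_type = 'deposit'
  - 3 records: 15 × 1.2 = 18.0
Step 3: Other records unchanged: 50
Step 4: Final sum = 12.0 + 18.0 + 50 = 80.0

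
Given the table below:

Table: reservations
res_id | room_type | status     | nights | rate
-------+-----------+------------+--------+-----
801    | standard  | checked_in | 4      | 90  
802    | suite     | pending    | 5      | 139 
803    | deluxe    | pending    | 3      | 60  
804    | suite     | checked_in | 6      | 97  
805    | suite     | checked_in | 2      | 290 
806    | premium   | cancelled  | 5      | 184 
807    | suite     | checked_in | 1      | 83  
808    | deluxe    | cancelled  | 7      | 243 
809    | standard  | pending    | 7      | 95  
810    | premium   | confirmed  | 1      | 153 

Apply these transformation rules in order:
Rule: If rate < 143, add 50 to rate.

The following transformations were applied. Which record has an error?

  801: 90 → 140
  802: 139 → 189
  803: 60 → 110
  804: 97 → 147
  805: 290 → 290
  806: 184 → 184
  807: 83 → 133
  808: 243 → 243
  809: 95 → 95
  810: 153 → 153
Record 809 has an error. The correct transformed value should be 145, not 95.

Step 1: Check each record against the rule
Step 2: Record 809 has rate = 95
Step 3: Since 95 < 143, the bonus should have been applied
Step 4: Correct value = 145, but claimed value = 95
Conclusion: Record 809 has the error.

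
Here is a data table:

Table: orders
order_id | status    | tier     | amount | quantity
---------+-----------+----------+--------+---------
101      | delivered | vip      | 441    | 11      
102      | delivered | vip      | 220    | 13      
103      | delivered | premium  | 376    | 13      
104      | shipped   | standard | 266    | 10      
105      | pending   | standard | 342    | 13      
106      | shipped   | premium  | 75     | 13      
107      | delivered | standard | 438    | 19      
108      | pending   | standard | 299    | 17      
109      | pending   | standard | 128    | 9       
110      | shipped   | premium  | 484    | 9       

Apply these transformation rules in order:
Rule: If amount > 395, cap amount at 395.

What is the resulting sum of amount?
2891

Step 1: 3 records have amount > 395
Step 2: These records originally summed to 1363
Step 3: After capping: 3 × 395 = 1185
Step 4: Unaffected records sum: 1706
Step 5: Final sum = 1185 + 1706 = 2891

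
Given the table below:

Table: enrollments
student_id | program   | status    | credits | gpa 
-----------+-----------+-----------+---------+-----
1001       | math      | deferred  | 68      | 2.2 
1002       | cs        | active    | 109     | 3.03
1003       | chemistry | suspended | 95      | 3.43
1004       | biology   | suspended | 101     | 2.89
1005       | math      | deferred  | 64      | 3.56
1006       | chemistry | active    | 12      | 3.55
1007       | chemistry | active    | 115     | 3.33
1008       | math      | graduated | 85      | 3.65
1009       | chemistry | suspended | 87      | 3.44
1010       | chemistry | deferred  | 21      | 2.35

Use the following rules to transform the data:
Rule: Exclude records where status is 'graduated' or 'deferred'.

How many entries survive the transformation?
6

Step 1: Count records to exclude
  - 1 (graduated) + 3 (deferred) = 4 records
Step 2: Total records: 10
Step 3: Remaining = 10 - 4 = 6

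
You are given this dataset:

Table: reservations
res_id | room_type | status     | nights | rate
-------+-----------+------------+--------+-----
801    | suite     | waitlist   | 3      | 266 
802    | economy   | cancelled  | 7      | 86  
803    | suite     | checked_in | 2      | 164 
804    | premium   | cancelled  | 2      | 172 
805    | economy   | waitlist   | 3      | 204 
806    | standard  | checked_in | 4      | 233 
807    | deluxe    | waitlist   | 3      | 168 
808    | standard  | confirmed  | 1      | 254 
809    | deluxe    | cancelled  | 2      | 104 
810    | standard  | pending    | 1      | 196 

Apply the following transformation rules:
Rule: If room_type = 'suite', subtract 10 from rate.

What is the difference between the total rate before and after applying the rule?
20

Step 1: Original sum of rate = 1847
Step 2: 2 records have room_type = 'suite'
Step 3: Each affected record changes by -10
Step 4: Total change = 2 × -10 = -20
Step 5: New sum = 1847 + -20 = 1827
Step 6: Difference = |1827 - 1847| = 20
        (Sum decreased by 20)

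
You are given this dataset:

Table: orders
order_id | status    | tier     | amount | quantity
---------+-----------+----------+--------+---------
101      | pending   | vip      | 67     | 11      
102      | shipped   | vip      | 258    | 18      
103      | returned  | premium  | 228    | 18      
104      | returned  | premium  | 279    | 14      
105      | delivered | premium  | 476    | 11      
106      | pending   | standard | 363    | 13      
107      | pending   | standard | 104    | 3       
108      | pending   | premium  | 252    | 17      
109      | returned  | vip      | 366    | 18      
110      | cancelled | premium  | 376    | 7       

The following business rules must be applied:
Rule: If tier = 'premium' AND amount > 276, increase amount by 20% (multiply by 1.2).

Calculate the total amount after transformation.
2995.2

Step 1: Find records where tier = 'premium' AND amount > 276
Step 2: 3 records match, summing to 1131
Step 3: After multiplier: 1131 × 1.2 = 1357.2
Step 4: Unaffected records sum: 1638
Step 5: Final sum = 1357.2 + 1638 = 2995.2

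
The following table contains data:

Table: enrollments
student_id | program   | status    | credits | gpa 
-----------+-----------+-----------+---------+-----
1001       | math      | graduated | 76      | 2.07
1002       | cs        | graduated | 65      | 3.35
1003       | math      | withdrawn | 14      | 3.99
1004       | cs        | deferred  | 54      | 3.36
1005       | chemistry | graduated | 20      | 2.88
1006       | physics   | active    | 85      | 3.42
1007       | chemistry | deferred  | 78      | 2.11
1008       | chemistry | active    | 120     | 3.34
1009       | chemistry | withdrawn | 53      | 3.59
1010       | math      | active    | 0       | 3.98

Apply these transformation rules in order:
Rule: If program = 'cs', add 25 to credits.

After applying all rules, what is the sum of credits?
615

Step 1: Count records where program = 'cs': 2
Step 2: Total bonus added: 2 × 25 = 50
Step 3: Original sum of credits: 565
Step 4: Final sum = 565 + 50 = 615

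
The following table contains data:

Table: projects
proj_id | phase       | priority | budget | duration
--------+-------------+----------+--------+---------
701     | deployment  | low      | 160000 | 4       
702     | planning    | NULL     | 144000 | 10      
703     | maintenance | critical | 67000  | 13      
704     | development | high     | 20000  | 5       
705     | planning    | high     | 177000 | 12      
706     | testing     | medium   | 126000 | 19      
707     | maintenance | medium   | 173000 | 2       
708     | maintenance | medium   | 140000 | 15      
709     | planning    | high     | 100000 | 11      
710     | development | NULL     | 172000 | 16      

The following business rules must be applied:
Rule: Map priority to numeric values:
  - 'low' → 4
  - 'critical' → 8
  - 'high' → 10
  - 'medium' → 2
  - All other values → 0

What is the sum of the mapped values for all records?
48

Step 1: Apply mapping to each record
Step 2: Count by status:
  'low': 1 records × 4 = 4
  'critical': 1 records × 8 = 8
  'high': 3 records × 10 = 30
  'medium': 3 records × 2 = 6
Step 3: Sum all mapped values = 48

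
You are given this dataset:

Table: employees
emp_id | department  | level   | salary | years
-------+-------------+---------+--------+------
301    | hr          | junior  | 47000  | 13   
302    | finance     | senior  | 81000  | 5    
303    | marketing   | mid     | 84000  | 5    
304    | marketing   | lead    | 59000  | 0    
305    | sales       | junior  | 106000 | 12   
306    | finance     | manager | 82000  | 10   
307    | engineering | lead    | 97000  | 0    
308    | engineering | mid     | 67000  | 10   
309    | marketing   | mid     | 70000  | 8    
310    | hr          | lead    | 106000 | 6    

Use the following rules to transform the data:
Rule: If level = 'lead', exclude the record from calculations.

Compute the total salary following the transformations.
537000

Step 1: Identify records where level = 'lead'
Step 2: The excluded records sum to 262000
Step 3: Original total salary = 799000
Step 4: Remaining total = 799000 - 262000 = 537000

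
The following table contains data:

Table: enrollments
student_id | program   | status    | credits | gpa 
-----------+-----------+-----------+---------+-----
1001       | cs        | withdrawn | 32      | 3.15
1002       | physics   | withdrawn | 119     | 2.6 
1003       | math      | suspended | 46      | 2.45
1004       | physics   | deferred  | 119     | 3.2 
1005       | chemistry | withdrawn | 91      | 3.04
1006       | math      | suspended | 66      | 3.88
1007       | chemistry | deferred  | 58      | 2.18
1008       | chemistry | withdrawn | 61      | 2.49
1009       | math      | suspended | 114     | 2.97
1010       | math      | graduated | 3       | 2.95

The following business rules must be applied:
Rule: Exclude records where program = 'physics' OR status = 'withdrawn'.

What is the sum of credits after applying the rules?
287

Step 1: Find records where program = 'physics' OR status = 'withdrawn'
Step 2: 5 records match, summing to 422
Step 3: Original sum: 709
Step 4: Remaining sum = 709 - 422 = 287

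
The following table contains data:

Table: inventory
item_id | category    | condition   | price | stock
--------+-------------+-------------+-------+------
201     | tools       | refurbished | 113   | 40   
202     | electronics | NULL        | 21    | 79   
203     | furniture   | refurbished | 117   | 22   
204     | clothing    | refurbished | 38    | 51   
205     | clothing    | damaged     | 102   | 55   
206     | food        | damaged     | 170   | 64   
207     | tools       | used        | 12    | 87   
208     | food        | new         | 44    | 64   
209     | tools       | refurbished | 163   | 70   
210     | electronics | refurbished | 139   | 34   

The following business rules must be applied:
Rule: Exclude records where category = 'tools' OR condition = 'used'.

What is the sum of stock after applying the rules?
369

Step 1: Find records where category = 'tools' OR condition = 'used'
Step 2: 3 records match, summing to 197
Step 3: Original sum: 566
Step 4: Remaining sum = 566 - 197 = 369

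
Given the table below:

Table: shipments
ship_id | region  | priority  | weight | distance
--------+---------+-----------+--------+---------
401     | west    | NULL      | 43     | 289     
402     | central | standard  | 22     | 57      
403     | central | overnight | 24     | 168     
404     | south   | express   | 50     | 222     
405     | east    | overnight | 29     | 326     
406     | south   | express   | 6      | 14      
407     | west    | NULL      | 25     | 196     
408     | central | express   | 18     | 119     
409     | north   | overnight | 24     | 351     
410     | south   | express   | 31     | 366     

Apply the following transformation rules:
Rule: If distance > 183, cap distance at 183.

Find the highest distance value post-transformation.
183

Step 1: Original maximum distance = 366
Step 2: Apply cap at 183
Step 3: 6 records had distance > 183 and were capped
Step 4: Maximum after transformation = 183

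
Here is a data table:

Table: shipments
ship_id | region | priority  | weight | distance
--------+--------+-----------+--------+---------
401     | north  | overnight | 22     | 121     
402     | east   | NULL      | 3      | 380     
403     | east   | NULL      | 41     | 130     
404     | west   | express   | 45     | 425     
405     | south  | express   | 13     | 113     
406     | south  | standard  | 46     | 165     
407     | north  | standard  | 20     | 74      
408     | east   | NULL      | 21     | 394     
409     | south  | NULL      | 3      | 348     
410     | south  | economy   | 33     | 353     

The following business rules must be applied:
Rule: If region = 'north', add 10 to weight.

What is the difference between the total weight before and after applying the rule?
20

Step 1: Original sum of weight = 247
Step 2: 2 records have region = 'north'
Step 3: Each affected record changes by 10
Step 4: Total change = 2 × 10 = 20
Step 5: New sum = 247 + 20 = 267
Step 6: Difference = |267 - 247| = 20
        (Sum increased by 20)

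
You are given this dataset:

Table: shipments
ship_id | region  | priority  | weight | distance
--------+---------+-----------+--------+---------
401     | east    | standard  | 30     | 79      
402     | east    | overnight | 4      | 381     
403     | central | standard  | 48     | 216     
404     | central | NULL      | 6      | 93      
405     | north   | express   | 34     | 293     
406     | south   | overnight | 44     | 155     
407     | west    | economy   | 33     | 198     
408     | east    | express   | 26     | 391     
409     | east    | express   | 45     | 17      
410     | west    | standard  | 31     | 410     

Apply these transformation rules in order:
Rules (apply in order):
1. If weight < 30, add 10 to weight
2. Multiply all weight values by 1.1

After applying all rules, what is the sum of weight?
364.1

Step 1: Apply Rule 1 - Add 10 to records with weight < 30
  - 3 records affected: 36 + (3 × 10) = 66
  - Unaffected records: 265
  - Sum after Rule 1: 331
Step 2: Apply Rule 2 - Multiply all by 1.1
  - 331 × 1.1 = 364.1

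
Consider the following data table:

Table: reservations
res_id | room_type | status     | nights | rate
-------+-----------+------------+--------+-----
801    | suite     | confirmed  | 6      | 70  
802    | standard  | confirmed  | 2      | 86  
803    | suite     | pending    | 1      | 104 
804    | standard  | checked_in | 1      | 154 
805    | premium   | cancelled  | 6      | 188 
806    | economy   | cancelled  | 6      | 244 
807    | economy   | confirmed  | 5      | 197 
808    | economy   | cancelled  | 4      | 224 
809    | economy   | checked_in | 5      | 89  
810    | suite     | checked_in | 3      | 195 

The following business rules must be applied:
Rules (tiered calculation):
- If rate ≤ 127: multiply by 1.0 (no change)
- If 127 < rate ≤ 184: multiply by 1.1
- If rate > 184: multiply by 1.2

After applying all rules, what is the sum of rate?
1776.0

Step 1: Tier 1 (rate ≤ 127): 4 records, sum = 349 × 1.0 = 349.0
Step 2: Tier 2 (127 < rate ≤ 184): 1 records, sum = 154 × 1.1 = 169.4
Step 3: Tier 3 (rate > 184): 5 records, sum = 1048 × 1.2 = 1257.6
Step 4: Final sum = 349.0 + 169.4 + 1257.6 = 1776.0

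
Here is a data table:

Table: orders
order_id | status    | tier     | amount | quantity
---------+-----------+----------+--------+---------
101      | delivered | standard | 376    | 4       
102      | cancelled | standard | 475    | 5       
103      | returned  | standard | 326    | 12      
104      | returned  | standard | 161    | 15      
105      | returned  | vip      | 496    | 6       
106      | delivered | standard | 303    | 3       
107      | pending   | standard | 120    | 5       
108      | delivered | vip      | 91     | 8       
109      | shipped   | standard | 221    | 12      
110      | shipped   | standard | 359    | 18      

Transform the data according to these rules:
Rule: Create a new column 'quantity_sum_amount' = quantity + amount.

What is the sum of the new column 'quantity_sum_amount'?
3016

Step 1: For each record, compute quantity + amount
Example calculations:
  4 + 376 = 380
  5 + 475 = 480
  12 + 326 = 338
  ...
Step 2: Sum all derived values
Step 3: Total = 3016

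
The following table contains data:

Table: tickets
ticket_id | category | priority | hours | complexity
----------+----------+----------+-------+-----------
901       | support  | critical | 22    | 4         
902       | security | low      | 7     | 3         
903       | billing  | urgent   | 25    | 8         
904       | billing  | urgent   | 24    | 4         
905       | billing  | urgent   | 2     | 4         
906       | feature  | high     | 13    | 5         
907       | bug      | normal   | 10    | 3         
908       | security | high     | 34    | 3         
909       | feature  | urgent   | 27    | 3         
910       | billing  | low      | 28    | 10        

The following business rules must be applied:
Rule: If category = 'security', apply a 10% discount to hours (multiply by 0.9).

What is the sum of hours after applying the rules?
187.9

Step 1: Records with category = 'security' have total hours = 41
Step 2: Apply multiplier: 41 × 0.9 = 36.9
Step 3: Other records total: 151
Step 4: Final sum = 36.9 + 151 = 187.9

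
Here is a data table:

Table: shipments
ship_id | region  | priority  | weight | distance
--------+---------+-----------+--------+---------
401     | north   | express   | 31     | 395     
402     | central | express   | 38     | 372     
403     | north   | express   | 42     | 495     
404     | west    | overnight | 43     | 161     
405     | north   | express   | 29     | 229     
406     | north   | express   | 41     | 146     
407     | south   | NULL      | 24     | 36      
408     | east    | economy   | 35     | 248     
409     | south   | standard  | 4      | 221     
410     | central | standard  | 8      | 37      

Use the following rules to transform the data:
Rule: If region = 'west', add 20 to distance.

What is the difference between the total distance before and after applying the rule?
20

Step 1: Original sum of distance = 2340
Step 2: 1 records have region = 'west'
Step 3: Each affected record changes by 20
Step 4: Total change = 1 × 20 = 20
Step 5: New sum = 2340 + 20 = 2360
Step 6: Difference = |2360 - 2340| = 20
        (Sum increased by 20)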